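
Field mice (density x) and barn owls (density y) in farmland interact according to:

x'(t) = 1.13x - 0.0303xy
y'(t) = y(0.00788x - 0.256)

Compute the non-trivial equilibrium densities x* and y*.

Set dy/dt = 0 with y > 0: 0.00788x - 0.256 = 0, so x* = 0.256/0.00788 = 32.5.
Set dx/dt = 0 with x > 0: 1.13 - 0.0303y = 0, so y* = 1.13/0.0303 = 37.3.

x* ≈ 32.5, y* ≈ 37.3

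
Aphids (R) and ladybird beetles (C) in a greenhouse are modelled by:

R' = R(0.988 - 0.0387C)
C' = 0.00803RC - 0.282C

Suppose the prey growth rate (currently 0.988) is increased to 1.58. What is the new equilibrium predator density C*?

At the interior fixed point, setting dR/dt = 0 with R > 0 fixes C* = (prey growth rate)/(RC coefficient) — independent of the other coefficients.
With the change, C* = 1.58/0.0387 = 40.8; it rises from 25.5.

C* ≈ 40.8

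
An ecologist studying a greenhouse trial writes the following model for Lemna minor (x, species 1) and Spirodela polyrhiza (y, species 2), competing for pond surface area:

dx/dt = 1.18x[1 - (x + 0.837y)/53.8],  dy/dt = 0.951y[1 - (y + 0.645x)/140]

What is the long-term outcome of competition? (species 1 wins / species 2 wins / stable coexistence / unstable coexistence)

species 2 excludes species 1

Compare the nullcline intercepts: K1/α12 = 53.8/0.837 = 64.3 < K2 = 140; K2/α21 = 140/0.645 = 217 > K1 = 53.8.
Since the inequalities point opposite ways, species 2 can invade but species 1 cannot.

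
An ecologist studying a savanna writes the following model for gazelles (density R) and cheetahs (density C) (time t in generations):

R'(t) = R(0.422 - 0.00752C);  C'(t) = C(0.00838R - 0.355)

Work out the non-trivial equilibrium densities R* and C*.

Set dC/dt = 0 with C > 0: 0.00838R - 0.355 = 0, so R* = 0.355/0.00838 = 42.4.
Set dR/dt = 0 with R > 0: 0.422 - 0.00752C = 0, so C* = 0.422/0.00752 = 56.1.

R* ≈ 42.4, C* ≈ 56.1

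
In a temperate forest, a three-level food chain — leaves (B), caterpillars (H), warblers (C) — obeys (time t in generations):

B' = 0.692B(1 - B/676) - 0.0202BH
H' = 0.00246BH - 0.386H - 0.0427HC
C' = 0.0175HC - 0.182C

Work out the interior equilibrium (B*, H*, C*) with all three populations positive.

B* ≈ 471, H* ≈ 10.4, C* ≈ 18.1

From dC/dt = 0: 0.0175H* = 0.182, so H* = 10.4.
From dB/dt = 0: 0.692(1 - B*/676) = 0.0202·10.4, giving B* = 676·(1 - 0.304) = 471.
From dH/dt = 0: 0.00246·471 - 0.386 = 0.0427C*, so C* = 0.772/0.0427 = 18.1.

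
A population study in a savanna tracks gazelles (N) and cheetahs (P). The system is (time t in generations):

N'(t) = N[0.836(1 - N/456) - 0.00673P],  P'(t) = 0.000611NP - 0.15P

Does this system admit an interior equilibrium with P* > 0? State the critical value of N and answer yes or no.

Threshold N = 245; K > 245, so yes, the predator persists.

The predator equation gives dP/dt > 0 only when N > 0.15/0.000611 = 245.
Without the predator, N → K = 456. Since 456 > 245, the predator can invade and persist.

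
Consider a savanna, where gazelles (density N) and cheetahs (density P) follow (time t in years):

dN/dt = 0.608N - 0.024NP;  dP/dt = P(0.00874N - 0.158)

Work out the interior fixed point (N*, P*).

N* ≈ 18.1, P* ≈ 25.3

Set dP/dt = 0 with P > 0: 0.00874N - 0.158 = 0, so N* = 0.158/0.00874 = 18.1.
Set dN/dt = 0 with N > 0: 0.608 - 0.024P = 0, so P* = 0.608/0.024 = 25.3.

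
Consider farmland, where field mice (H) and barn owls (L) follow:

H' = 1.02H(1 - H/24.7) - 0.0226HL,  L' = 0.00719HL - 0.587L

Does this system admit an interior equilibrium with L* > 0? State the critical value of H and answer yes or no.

Threshold H = 81.6; K < 81.6, so no, the predator goes extinct.

The predator equation gives dL/dt > 0 only when H > 0.587/0.00719 = 81.6.
Without the predator, H → K = 24.7. Since 24.7 < 81.6, the predator cannot invade.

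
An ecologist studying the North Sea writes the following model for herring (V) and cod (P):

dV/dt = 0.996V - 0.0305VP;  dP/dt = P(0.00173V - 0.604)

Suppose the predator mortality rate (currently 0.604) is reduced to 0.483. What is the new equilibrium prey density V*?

At the interior fixed point, setting dP/dt = 0 with P > 0 fixes V* = (predator death rate)/(VP coefficient) — independent of the other coefficients.
With the change, V* = 0.483/0.00173 = 279; it falls from 349.

V* ≈ 279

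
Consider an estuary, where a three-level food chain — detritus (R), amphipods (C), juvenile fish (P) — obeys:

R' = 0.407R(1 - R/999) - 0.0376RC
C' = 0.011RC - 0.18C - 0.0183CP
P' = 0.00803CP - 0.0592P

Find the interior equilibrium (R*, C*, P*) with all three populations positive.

R* ≈ 319, C* ≈ 7.37, P* ≈ 182

From dP/dt = 0: 0.00803C* = 0.0592, so C* = 7.37.
From dR/dt = 0: 0.407(1 - R*/999) = 0.0376·7.37, giving R* = 999·(1 - 0.681) = 319.
From dC/dt = 0: 0.011·319 - 0.18 = 0.0183P*, so P* = 3.32/0.0183 = 182.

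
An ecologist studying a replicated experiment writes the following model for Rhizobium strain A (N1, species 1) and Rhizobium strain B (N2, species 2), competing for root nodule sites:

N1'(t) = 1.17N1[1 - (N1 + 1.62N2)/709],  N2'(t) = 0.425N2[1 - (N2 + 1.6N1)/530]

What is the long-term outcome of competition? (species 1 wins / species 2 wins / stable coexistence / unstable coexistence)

unstable coexistence (outcome depends on initial conditions)

Compare the nullcline intercepts: K1/α12 = 709/1.62 = 438 < K2 = 530; K2/α21 = 530/1.6 = 331 < K1 = 709.
Since both are reversed, neither can invade when rare; the interior point is a saddle.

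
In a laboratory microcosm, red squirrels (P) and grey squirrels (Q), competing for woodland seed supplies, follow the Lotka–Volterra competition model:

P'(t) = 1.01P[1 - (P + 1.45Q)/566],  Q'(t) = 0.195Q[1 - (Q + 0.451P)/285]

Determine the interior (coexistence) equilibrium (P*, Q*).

P* ≈ 441, Q* ≈ 85.9

Setting both brackets to zero gives the nullclines P + 1.45Q = 566 and 0.451P + Q = 285.
Substituting Q = 285 - 0.451P into the first: P(1 - 1.45·0.451) = 566 - 1.45·285.
So P* = 153/0.346 = 441, and then Q* = 285 - 0.451·441 = 85.9.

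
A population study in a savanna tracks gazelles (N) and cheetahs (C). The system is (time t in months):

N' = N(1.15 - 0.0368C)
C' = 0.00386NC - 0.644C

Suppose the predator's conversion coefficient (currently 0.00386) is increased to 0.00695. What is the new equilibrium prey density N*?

At the interior fixed point, setting dC/dt = 0 with C > 0 fixes N* = (predator death rate)/(NC coefficient) — independent of the other coefficients.
With the change, N* = 0.644/0.00695 = 92.7; it falls from 167.

N* ≈ 92.7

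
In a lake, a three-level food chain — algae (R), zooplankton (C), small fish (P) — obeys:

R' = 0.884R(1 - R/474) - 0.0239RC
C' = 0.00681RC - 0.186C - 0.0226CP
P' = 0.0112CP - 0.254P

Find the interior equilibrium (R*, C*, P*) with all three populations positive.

R* ≈ 183, C* ≈ 22.7, P* ≈ 47

From dP/dt = 0: 0.0112C* = 0.254, so C* = 22.7.
From dR/dt = 0: 0.884(1 - R*/474) = 0.0239·22.7, giving R* = 474·(1 - 0.613) = 183.
From dC/dt = 0: 0.00681·183 - 0.186 = 0.0226P*, so P* = 1.06/0.0226 = 47.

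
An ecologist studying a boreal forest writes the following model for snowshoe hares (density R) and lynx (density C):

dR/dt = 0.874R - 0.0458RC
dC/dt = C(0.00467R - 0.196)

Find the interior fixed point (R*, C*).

R* ≈ 42, C* ≈ 19.1

Set dC/dt = 0 with C > 0: 0.00467R - 0.196 = 0, so R* = 0.196/0.00467 = 42.
Set dR/dt = 0 with R > 0: 0.874 - 0.0458C = 0, so C* = 0.874/0.0458 = 19.1.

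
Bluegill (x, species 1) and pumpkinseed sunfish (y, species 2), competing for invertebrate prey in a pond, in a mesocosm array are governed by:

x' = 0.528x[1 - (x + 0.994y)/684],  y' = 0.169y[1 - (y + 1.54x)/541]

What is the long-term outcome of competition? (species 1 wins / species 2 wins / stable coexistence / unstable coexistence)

species 1 excludes species 2

Compare the nullcline intercepts: K1/α12 = 684/0.994 = 688 > K2 = 541; K2/α21 = 541/1.54 = 351 < K1 = 684.
Since the inequalities point opposite ways, species 1 can invade but species 2 cannot.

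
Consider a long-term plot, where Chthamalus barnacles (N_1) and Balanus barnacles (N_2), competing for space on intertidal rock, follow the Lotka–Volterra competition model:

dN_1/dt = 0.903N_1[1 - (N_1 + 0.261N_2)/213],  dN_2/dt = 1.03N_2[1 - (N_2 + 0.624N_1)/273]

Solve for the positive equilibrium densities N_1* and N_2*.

Setting both brackets to zero gives the nullclines N_1 + 0.261N_2 = 213 and 0.624N_1 + N_2 = 273.
Substituting N_2 = 273 - 0.624N_1 into the first: N_1(1 - 0.261·0.624) = 213 - 0.261·273.
So N_1* = 142/0.837 = 169, and then N_2* = 273 - 0.624·169 = 167.

N_1* ≈ 169, N_2* ≈ 167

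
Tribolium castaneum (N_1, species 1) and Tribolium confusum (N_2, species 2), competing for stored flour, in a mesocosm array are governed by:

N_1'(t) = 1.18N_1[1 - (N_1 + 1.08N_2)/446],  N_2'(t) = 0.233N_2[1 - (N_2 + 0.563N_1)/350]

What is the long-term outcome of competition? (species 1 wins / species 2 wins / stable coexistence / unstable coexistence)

Compare the nullcline intercepts: K1/α12 = 446/1.08 = 413 > K2 = 350; K2/α21 = 350/0.563 = 622 > K1 = 446.
Since both inequalities hold, each species can invade when rare, so the interior equilibrium is stable.

stable coexistence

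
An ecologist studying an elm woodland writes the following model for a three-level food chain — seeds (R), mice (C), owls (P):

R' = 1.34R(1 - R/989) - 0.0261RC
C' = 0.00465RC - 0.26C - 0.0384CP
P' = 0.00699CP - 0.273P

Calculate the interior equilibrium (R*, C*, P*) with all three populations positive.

R* ≈ 237, C* ≈ 39.1, P* ≈ 21.9

From dP/dt = 0: 0.00699C* = 0.273, so C* = 39.1.
From dR/dt = 0: 1.34(1 - R*/989) = 0.0261·39.1, giving R* = 989·(1 - 0.761) = 237.
From dC/dt = 0: 0.00465·237 - 0.26 = 0.0384P*, so P* = 0.84/0.0384 = 21.9.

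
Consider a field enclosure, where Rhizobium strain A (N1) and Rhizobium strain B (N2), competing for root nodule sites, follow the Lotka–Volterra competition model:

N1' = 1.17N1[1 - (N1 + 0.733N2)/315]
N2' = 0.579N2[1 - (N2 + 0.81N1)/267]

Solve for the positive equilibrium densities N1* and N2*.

Setting both brackets to zero gives the nullclines N1 + 0.733N2 = 315 and 0.81N1 + N2 = 267.
Substituting N2 = 267 - 0.81N1 into the first: N1(1 - 0.733·0.81) = 315 - 0.733·267.
So N1* = 119/0.406 = 294, and then N2* = 267 - 0.81·294 = 29.2.

N1* ≈ 294, N2* ≈ 29.2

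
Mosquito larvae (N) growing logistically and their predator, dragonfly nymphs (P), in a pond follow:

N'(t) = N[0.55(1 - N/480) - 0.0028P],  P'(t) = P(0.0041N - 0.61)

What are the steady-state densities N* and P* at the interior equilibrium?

N* ≈ 149, P* ≈ 136

From dP/dt = 0 with P > 0: 0.0041N* = 0.61, so N* = 149.
Substitute into dN/dt = 0: 0.55(1 - 149/480) = 0.0028P*.
The bracket is 0.69, giving P* = 0.38/0.0028 = 136.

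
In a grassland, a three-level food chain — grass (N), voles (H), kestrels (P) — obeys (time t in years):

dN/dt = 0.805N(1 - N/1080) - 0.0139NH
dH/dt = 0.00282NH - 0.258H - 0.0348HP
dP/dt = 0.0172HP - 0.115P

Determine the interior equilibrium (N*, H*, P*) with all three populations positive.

N* ≈ 955, H* ≈ 6.69, P* ≈ 70

From dP/dt = 0: 0.0172H* = 0.115, so H* = 6.69.
From dN/dt = 0: 0.805(1 - N*/1080) = 0.0139·6.69, giving N* = 1080·(1 - 0.115) = 955.
From dH/dt = 0: 0.00282·955 - 0.258 = 0.0348P*, so P* = 2.44/0.0348 = 70.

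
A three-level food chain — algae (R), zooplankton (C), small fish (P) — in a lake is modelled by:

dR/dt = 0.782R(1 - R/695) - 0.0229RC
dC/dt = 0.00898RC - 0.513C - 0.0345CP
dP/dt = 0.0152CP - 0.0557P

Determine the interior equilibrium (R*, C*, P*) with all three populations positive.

R* ≈ 620, C* ≈ 3.66, P* ≈ 147

From dP/dt = 0: 0.0152C* = 0.0557, so C* = 3.66.
From dR/dt = 0: 0.782(1 - R*/695) = 0.0229·3.66, giving R* = 695·(1 - 0.107) = 620.
From dC/dt = 0: 0.00898·620 - 0.513 = 0.0345P*, so P* = 5.06/0.0345 = 147.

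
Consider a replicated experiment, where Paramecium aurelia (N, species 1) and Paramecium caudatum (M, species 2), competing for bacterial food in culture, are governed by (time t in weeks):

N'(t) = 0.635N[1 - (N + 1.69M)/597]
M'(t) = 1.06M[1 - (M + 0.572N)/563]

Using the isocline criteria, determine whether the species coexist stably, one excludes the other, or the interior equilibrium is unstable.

species 2 excludes species 1

Compare the nullcline intercepts: K1/α12 = 597/1.69 = 353 < K2 = 563; K2/α21 = 563/0.572 = 984 > K1 = 597.
Since the inequalities point opposite ways, species 2 can invade but species 1 cannot.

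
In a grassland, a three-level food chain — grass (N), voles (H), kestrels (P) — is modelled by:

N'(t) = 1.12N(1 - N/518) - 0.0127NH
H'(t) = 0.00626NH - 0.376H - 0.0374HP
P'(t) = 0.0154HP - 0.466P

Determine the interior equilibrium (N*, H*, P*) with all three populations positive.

From dP/dt = 0: 0.0154H* = 0.466, so H* = 30.3.
From dN/dt = 0: 1.12(1 - N*/518) = 0.0127·30.3, giving N* = 518·(1 - 0.343) = 340.
From dH/dt = 0: 0.00626·340 - 0.376 = 0.0374P*, so P* = 1.75/0.0374 = 46.9.

N* ≈ 340, H* ≈ 30.3, P* ≈ 46.9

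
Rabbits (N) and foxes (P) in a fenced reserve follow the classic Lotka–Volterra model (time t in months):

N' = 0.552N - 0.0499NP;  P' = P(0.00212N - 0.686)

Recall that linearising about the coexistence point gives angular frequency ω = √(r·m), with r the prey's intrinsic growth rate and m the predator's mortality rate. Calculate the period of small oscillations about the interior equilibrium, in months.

T ≈ 10.2 months

Here r = 0.552 and m = 0.686, so r·m = 0.379.
ω = √0.379 = 0.615 per month, hence T = 2π/ω ≈ 10.2 months.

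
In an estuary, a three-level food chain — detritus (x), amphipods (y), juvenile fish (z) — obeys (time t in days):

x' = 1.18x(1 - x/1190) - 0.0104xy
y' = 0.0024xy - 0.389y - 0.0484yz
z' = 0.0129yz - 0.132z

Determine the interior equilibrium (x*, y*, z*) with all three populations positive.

From dz/dt = 0: 0.0129y* = 0.132, so y* = 10.2.
From dx/dt = 0: 1.18(1 - x*/1190) = 0.0104·10.2, giving x* = 1190·(1 - 0.0902) = 1080.
From dy/dt = 0: 0.0024·1080 - 0.389 = 0.0484z*, so z* = 2.21/0.0484 = 45.6.

x* ≈ 1080, y* ≈ 10.2, z* ≈ 45.6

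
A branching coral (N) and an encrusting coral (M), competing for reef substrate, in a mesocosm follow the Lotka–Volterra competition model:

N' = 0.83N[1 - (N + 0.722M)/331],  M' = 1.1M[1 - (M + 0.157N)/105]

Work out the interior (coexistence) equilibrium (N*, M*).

Setting both brackets to zero gives the nullclines N + 0.722M = 331 and 0.157N + M = 105.
Substituting M = 105 - 0.157N into the first: N(1 - 0.722·0.157) = 331 - 0.722·105.
So N* = 255/0.887 = 288, and then M* = 105 - 0.157·288 = 59.8.

N* ≈ 288, M* ≈ 59.8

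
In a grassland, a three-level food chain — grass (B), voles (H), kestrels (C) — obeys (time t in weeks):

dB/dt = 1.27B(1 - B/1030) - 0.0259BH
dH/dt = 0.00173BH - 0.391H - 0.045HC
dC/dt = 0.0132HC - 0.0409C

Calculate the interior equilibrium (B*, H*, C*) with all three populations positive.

From dC/dt = 0: 0.0132H* = 0.0409, so H* = 3.1.
From dB/dt = 0: 1.27(1 - B*/1030) = 0.0259·3.1, giving B* = 1030·(1 - 0.0632) = 965.
From dH/dt = 0: 0.00173·965 - 0.391 = 0.045C*, so C* = 1.28/0.045 = 28.4.

B* ≈ 965, H* ≈ 3.1, C* ≈ 28.4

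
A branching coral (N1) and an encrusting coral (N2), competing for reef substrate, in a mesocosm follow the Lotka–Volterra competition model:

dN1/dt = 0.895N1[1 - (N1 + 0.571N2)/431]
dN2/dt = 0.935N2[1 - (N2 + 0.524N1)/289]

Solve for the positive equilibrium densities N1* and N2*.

N1* ≈ 380, N2* ≈ 90.1

Setting both brackets to zero gives the nullclines N1 + 0.571N2 = 431 and 0.524N1 + N2 = 289.
Substituting N2 = 289 - 0.524N1 into the first: N1(1 - 0.571·0.524) = 431 - 0.571·289.
So N1* = 266/0.701 = 380, and then N2* = 289 - 0.524·380 = 90.1.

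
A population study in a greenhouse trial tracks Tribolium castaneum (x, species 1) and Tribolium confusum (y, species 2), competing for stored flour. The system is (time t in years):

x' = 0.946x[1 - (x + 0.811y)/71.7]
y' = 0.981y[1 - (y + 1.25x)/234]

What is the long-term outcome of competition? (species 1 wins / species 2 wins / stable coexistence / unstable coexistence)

species 2 excludes species 1

Compare the nullcline intercepts: K1/α12 = 71.7/0.811 = 88.4 < K2 = 234; K2/α21 = 234/1.25 = 187 > K1 = 71.7.
Since the inequalities point opposite ways, species 2 can invade but species 1 cannot.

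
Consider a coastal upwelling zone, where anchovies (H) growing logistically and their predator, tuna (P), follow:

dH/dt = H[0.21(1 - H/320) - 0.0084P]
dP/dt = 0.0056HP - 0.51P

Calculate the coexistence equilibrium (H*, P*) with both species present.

From dP/dt = 0 with P > 0: 0.0056H* = 0.51, so H* = 91.1.
Substitute into dH/dt = 0: 0.21(1 - 91.1/320) = 0.0084P*.
The bracket is 0.715, giving P* = 0.15/0.0084 = 17.9.

H* ≈ 91.1, P* ≈ 17.9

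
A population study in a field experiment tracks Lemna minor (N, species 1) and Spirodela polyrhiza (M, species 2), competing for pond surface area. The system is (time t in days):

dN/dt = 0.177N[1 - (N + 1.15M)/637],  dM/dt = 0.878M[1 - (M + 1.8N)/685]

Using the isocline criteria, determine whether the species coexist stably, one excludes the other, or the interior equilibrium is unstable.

Compare the nullcline intercepts: K1/α12 = 637/1.15 = 554 < K2 = 685; K2/α21 = 685/1.8 = 381 < K1 = 637.
Since both are reversed, neither can invade when rare; the interior point is a saddle.

unstable coexistence (outcome depends on initial conditions)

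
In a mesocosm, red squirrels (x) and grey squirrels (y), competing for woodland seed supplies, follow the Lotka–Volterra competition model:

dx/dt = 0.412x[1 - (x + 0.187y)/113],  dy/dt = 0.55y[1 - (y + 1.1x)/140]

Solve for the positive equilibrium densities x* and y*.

Setting both brackets to zero gives the nullclines x + 0.187y = 113 and 1.1x + y = 140.
Substituting y = 140 - 1.1x into the first: x(1 - 0.187·1.1) = 113 - 0.187·140.
So x* = 86.8/0.794 = 109, and then y* = 140 - 1.1·109 = 19.8.

x* ≈ 109, y* ≈ 19.8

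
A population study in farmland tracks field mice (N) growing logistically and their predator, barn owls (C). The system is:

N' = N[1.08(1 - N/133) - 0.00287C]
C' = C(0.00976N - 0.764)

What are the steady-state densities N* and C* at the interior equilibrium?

From dC/dt = 0 with C > 0: 0.00976N* = 0.764, so N* = 78.3.
Substitute into dN/dt = 0: 1.08(1 - 78.3/133) = 0.00287C*.
The bracket is 0.411, giving C* = 0.444/0.00287 = 155.

N* ≈ 78.3, C* ≈ 155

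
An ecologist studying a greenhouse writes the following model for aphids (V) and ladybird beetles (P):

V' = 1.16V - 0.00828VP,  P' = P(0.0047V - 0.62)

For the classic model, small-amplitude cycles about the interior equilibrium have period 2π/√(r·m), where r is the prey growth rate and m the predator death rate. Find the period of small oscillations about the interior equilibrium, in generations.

T ≈ 7.41 generations

Here r = 1.16 and m = 0.62, so r·m = 0.719.
ω = √0.719 = 0.848 per generation, hence T = 2π/ω ≈ 7.41 generations.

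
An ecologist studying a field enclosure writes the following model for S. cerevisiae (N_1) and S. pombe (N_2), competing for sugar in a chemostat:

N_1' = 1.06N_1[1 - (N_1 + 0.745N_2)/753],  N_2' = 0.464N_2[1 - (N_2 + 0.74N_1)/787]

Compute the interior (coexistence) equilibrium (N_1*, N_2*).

Setting both brackets to zero gives the nullclines N_1 + 0.745N_2 = 753 and 0.74N_1 + N_2 = 787.
Substituting N_2 = 787 - 0.74N_1 into the first: N_1(1 - 0.745·0.74) = 753 - 0.745·787.
So N_1* = 167/0.449 = 371, and then N_2* = 787 - 0.74·371 = 512.

N_1* ≈ 371, N_2* ≈ 512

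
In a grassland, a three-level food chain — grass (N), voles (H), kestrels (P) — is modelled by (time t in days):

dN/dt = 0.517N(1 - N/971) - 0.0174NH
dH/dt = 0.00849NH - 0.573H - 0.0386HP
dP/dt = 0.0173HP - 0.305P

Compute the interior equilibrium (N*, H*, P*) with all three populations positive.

From dP/dt = 0: 0.0173H* = 0.305, so H* = 17.6.
From dN/dt = 0: 0.517(1 - N*/971) = 0.0174·17.6, giving N* = 971·(1 - 0.593) = 395.
From dH/dt = 0: 0.00849·395 - 0.573 = 0.0386P*, so P* = 2.78/0.0386 = 72.

N* ≈ 395, H* ≈ 17.6, P* ≈ 72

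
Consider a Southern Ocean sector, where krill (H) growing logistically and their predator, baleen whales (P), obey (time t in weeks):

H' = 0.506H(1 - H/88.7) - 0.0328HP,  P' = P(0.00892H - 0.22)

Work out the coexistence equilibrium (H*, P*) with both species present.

From dP/dt = 0 with P > 0: 0.00892H* = 0.22, so H* = 24.7.
Substitute into dH/dt = 0: 0.506(1 - 24.7/88.7) = 0.0328P*.
The bracket is 0.722, giving P* = 0.365/0.0328 = 11.1.

H* ≈ 24.7, P* ≈ 11.1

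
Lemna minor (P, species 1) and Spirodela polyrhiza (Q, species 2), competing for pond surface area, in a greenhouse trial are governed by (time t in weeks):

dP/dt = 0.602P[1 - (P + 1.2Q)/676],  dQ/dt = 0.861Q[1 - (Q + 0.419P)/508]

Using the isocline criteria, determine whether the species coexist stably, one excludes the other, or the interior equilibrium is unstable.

stable coexistence

Compare the nullcline intercepts: K1/α12 = 676/1.2 = 563 > K2 = 508; K2/α21 = 508/0.419 = 1210 > K1 = 676.
Since both inequalities hold, each species can invade when rare, so the interior equilibrium is stable.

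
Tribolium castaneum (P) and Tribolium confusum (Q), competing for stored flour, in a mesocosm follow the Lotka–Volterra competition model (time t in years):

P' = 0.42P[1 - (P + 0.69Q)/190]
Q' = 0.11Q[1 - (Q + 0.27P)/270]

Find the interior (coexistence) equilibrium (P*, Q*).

Setting both brackets to zero gives the nullclines P + 0.69Q = 190 and 0.27P + Q = 270.
Substituting Q = 270 - 0.27P into the first: P(1 - 0.69·0.27) = 190 - 0.69·270.
So P* = 3.7/0.814 = 4.55, and then Q* = 270 - 0.27·4.55 = 269.

P* ≈ 4.55, Q* ≈ 269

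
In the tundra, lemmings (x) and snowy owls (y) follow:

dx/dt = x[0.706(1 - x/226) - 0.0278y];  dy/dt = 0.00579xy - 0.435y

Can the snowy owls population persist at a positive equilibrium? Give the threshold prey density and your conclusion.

The predator equation gives dy/dt > 0 only when x > 0.435/0.00579 = 75.1.
Without the predator, x → K = 226. Since 226 > 75.1, the predator can invade and persist.

Threshold x = 75.1; K > 75.1, so yes, the predator persists.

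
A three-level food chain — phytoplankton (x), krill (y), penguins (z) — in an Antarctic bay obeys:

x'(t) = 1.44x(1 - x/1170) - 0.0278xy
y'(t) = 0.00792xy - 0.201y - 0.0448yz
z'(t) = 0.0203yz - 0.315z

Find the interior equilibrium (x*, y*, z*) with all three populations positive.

x* ≈ 820, y* ≈ 15.5, z* ≈ 140

From dz/dt = 0: 0.0203y* = 0.315, so y* = 15.5.
From dx/dt = 0: 1.44(1 - x*/1170) = 0.0278·15.5, giving x* = 1170·(1 - 0.3) = 820.
From dy/dt = 0: 0.00792·820 - 0.201 = 0.0448z*, so z* = 6.29/0.0448 = 140.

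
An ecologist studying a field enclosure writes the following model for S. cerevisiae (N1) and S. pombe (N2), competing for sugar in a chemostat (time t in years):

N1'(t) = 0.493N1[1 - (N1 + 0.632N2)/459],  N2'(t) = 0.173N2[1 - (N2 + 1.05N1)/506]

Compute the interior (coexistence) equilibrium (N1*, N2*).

N1* ≈ 414, N2* ≈ 71.5

Setting both brackets to zero gives the nullclines N1 + 0.632N2 = 459 and 1.05N1 + N2 = 506.
Substituting N2 = 506 - 1.05N1 into the first: N1(1 - 0.632·1.05) = 459 - 0.632·506.
So N1* = 139/0.336 = 414, and then N2* = 506 - 1.05·414 = 71.5.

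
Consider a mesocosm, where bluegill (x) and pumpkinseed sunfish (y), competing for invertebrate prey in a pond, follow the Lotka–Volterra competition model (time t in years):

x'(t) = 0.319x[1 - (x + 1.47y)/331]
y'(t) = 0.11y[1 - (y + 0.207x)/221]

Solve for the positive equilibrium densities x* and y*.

Setting both brackets to zero gives the nullclines x + 1.47y = 331 and 0.207x + y = 221.
Substituting y = 221 - 0.207x into the first: x(1 - 1.47·0.207) = 331 - 1.47·221.
So x* = 6.13/0.696 = 8.81, and then y* = 221 - 0.207·8.81 = 219.

x* ≈ 8.81, y* ≈ 219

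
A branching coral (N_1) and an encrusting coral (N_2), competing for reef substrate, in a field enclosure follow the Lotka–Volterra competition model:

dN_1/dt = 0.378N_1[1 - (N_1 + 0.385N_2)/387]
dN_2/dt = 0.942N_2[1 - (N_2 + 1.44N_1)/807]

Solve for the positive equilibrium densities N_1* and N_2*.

N_1* ≈ 171, N_2* ≈ 560

Setting both brackets to zero gives the nullclines N_1 + 0.385N_2 = 387 and 1.44N_1 + N_2 = 807.
Substituting N_2 = 807 - 1.44N_1 into the first: N_1(1 - 0.385·1.44) = 387 - 0.385·807.
So N_1* = 76.3/0.446 = 171, and then N_2* = 807 - 1.44·171 = 560.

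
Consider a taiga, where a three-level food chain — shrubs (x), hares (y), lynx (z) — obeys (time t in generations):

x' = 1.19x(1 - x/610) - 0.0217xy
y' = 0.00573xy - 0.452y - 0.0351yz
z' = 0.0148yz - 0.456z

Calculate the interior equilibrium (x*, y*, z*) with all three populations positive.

x* ≈ 267, y* ≈ 30.8, z* ≈ 30.8

From dz/dt = 0: 0.0148y* = 0.456, so y* = 30.8.
From dx/dt = 0: 1.19(1 - x*/610) = 0.0217·30.8, giving x* = 610·(1 - 0.562) = 267.
From dy/dt = 0: 0.00573·267 - 0.452 = 0.0351z*, so z* = 1.08/0.0351 = 30.8.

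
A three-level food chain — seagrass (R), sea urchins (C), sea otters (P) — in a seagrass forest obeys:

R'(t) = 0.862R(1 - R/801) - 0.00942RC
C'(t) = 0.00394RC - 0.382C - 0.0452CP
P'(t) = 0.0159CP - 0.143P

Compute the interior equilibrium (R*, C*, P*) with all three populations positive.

R* ≈ 722, C* ≈ 8.99, P* ≈ 54.5

From dP/dt = 0: 0.0159C* = 0.143, so C* = 8.99.
From dR/dt = 0: 0.862(1 - R*/801) = 0.00942·8.99, giving R* = 801·(1 - 0.0983) = 722.
From dC/dt = 0: 0.00394·722 - 0.382 = 0.0452P*, so P* = 2.46/0.0452 = 54.5.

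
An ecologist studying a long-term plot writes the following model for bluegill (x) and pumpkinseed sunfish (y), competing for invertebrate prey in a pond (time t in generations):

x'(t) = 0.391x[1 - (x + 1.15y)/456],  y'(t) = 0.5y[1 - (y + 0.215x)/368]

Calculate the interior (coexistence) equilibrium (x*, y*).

Setting both brackets to zero gives the nullclines x + 1.15y = 456 and 0.215x + y = 368.
Substituting y = 368 - 0.215x into the first: x(1 - 1.15·0.215) = 456 - 1.15·368.
So x* = 32.8/0.753 = 43.6, and then y* = 368 - 0.215·43.6 = 359.

x* ≈ 43.6, y* ≈ 359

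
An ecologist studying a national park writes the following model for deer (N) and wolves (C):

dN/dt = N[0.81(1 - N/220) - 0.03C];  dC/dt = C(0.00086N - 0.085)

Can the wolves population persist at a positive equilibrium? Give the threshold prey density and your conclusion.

The predator equation gives dC/dt > 0 only when N > 0.085/0.00086 = 98.8.
Without the predator, N → K = 220. Since 220 > 98.8, the predator can invade and persist.

Threshold N = 98.8; K > 98.8, so yes, the predator persists.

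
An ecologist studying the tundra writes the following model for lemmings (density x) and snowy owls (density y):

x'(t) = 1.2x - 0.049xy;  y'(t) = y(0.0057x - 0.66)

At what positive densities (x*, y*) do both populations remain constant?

x* ≈ 116, y* ≈ 24.5

Set dy/dt = 0 with y > 0: 0.0057x - 0.66 = 0, so x* = 0.66/0.0057 = 116.
Set dx/dt = 0 with x > 0: 1.2 - 0.049y = 0, so y* = 1.2/0.049 = 24.5.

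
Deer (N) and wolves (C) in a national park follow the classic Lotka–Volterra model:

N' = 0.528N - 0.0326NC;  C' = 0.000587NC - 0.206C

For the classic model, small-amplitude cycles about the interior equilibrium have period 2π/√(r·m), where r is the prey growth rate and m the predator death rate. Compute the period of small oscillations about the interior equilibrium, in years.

T ≈ 19.1 years

Here r = 0.528 and m = 0.206, so r·m = 0.109.
ω = √0.109 = 0.33 per year, hence T = 2π/ω ≈ 19.1 years.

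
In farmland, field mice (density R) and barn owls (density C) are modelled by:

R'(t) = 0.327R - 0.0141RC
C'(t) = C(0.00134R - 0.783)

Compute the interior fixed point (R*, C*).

R* ≈ 584, C* ≈ 23.2

Set dC/dt = 0 with C > 0: 0.00134R - 0.783 = 0, so R* = 0.783/0.00134 = 584.
Set dR/dt = 0 with R > 0: 0.327 - 0.0141C = 0, so C* = 0.327/0.0141 = 23.2.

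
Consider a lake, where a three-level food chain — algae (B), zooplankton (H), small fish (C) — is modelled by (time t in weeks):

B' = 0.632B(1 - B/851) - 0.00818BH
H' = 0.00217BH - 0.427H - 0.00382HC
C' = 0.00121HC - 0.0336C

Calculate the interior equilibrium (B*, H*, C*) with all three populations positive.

From dC/dt = 0: 0.00121H* = 0.0336, so H* = 27.8.
From dB/dt = 0: 0.632(1 - B*/851) = 0.00818·27.8, giving B* = 851·(1 - 0.359) = 545.
From dH/dt = 0: 0.00217·545 - 0.427 = 0.00382C*, so C* = 0.756/0.00382 = 198.

B* ≈ 545, H* ≈ 27.8, C* ≈ 198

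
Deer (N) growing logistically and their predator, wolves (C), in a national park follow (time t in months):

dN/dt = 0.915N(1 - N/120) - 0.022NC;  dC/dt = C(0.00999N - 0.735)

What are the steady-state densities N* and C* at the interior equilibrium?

From dC/dt = 0 with C > 0: 0.00999N* = 0.735, so N* = 73.6.
Substitute into dN/dt = 0: 0.915(1 - 73.6/120) = 0.022C*.
The bracket is 0.387, giving C* = 0.354/0.022 = 16.1.

N* ≈ 73.6, C* ≈ 16.1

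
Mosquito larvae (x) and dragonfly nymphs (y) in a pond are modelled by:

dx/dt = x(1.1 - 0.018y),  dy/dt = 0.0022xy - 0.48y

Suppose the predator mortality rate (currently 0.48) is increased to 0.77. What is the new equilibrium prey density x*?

At the interior fixed point, setting dy/dt = 0 with y > 0 fixes x* = (predator death rate)/(xy coefficient) — independent of the other coefficients.
With the change, x* = 0.77/0.0022 = 350; it rises from 218.

x* ≈ 350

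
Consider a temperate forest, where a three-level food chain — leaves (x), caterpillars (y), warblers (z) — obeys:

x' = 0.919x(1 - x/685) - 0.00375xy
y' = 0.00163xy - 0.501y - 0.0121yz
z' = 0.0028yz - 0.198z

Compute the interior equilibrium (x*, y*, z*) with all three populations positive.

From dz/dt = 0: 0.0028y* = 0.198, so y* = 70.7.
From dx/dt = 0: 0.919(1 - x*/685) = 0.00375·70.7, giving x* = 685·(1 - 0.289) = 487.
From dy/dt = 0: 0.00163·487 - 0.501 = 0.0121z*, so z* = 0.293/0.0121 = 24.2.

x* ≈ 487, y* ≈ 70.7, z* ≈ 24.2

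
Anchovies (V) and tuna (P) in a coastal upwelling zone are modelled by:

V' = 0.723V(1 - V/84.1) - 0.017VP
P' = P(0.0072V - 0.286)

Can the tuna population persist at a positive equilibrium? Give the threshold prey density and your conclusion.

The predator equation gives dP/dt > 0 only when V > 0.286/0.0072 = 39.7.
Without the predator, V → K = 84.1. Since 84.1 > 39.7, the predator can invade and persist.

Threshold V = 39.7; K > 39.7, so yes, the predator persists.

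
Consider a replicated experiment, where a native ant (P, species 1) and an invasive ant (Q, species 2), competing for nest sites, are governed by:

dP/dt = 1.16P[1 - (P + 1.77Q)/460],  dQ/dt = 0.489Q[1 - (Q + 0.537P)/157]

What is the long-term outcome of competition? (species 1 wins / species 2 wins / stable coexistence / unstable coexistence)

species 1 excludes species 2

Compare the nullcline intercepts: K1/α12 = 460/1.77 = 260 > K2 = 157; K2/α21 = 157/0.537 = 292 < K1 = 460.
Since the inequalities point opposite ways, species 1 can invade but species 2 cannot.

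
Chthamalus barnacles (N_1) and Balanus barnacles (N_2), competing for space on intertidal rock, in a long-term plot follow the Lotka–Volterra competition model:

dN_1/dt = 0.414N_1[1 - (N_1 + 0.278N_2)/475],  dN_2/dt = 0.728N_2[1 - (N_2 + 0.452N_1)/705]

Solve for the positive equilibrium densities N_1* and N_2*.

N_1* ≈ 319, N_2* ≈ 561

Setting both brackets to zero gives the nullclines N_1 + 0.278N_2 = 475 and 0.452N_1 + N_2 = 705.
Substituting N_2 = 705 - 0.452N_1 into the first: N_1(1 - 0.278·0.452) = 475 - 0.278·705.
So N_1* = 279/0.874 = 319, and then N_2* = 705 - 0.452·319 = 561.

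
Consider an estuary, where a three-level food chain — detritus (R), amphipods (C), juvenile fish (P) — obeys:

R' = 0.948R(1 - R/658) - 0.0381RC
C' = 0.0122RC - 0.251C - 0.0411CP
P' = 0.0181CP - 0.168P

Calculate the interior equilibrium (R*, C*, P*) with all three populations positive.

R* ≈ 413, C* ≈ 9.28, P* ≈ 116

From dP/dt = 0: 0.0181C* = 0.168, so C* = 9.28.
From dR/dt = 0: 0.948(1 - R*/658) = 0.0381·9.28, giving R* = 658·(1 - 0.373) = 413.
From dC/dt = 0: 0.0122·413 - 0.251 = 0.0411P*, so P* = 4.78/0.0411 = 116.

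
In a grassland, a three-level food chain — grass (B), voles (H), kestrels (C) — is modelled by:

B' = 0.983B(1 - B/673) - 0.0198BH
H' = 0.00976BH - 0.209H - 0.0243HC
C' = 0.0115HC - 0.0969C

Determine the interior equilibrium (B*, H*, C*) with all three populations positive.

B* ≈ 559, H* ≈ 8.43, C* ≈ 216

From dC/dt = 0: 0.0115H* = 0.0969, so H* = 8.43.
From dB/dt = 0: 0.983(1 - B*/673) = 0.0198·8.43, giving B* = 673·(1 - 0.17) = 559.
From dH/dt = 0: 0.00976·559 - 0.209 = 0.0243C*, so C* = 5.24/0.0243 = 216.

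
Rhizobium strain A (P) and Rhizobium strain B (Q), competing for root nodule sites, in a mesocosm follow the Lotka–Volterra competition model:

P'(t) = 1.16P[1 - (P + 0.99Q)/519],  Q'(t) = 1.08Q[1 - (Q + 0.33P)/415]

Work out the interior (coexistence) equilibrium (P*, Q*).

P* ≈ 161, Q* ≈ 362

Setting both brackets to zero gives the nullclines P + 0.99Q = 519 and 0.33P + Q = 415.
Substituting Q = 415 - 0.33P into the first: P(1 - 0.99·0.33) = 519 - 0.99·415.
So P* = 108/0.673 = 161, and then Q* = 415 - 0.33·161 = 362.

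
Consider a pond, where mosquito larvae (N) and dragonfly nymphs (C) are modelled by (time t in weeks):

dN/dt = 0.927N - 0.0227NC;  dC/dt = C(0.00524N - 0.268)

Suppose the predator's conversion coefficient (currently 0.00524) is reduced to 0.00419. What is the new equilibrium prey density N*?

N* ≈ 64

At the interior fixed point, setting dC/dt = 0 with C > 0 fixes N* = (predator death rate)/(NC coefficient) — independent of the other coefficients.
With the change, N* = 0.268/0.00419 = 64; it rises from 51.1.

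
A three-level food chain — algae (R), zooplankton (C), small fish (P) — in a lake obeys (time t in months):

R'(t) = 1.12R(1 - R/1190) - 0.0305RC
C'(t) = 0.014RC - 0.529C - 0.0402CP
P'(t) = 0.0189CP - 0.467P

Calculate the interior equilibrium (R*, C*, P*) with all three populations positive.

From dP/dt = 0: 0.0189C* = 0.467, so C* = 24.7.
From dR/dt = 0: 1.12(1 - R*/1190) = 0.0305·24.7, giving R* = 1190·(1 - 0.673) = 389.
From dC/dt = 0: 0.014·389 - 0.529 = 0.0402P*, so P* = 4.92/0.0402 = 122.

R* ≈ 389, C* ≈ 24.7, P* ≈ 122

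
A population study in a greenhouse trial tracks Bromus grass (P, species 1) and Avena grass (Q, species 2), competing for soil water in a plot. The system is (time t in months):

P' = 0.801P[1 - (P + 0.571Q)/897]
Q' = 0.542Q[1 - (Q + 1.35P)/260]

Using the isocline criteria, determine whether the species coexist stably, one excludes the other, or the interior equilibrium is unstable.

species 1 excludes species 2

Compare the nullcline intercepts: K1/α12 = 897/0.571 = 1570 > K2 = 260; K2/α21 = 260/1.35 = 193 < K1 = 897.
Since the inequalities point opposite ways, species 1 can invade but species 2 cannot.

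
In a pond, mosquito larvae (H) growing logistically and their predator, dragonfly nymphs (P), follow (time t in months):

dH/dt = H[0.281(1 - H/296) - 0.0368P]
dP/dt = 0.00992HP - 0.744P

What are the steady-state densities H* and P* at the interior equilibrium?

H* ≈ 75, P* ≈ 5.7

From dP/dt = 0 with P > 0: 0.00992H* = 0.744, so H* = 75.
Substitute into dH/dt = 0: 0.281(1 - 75/296) = 0.0368P*.
The bracket is 0.747, giving P* = 0.21/0.0368 = 5.7.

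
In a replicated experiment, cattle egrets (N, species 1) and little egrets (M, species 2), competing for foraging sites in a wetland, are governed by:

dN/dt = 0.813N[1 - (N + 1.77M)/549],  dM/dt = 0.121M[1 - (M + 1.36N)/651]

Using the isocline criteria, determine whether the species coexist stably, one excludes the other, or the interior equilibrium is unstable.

unstable coexistence (outcome depends on initial conditions)

Compare the nullcline intercepts: K1/α12 = 549/1.77 = 310 < K2 = 651; K2/α21 = 651/1.36 = 479 < K1 = 549.
Since both are reversed, neither can invade when rare; the interior point is a saddle.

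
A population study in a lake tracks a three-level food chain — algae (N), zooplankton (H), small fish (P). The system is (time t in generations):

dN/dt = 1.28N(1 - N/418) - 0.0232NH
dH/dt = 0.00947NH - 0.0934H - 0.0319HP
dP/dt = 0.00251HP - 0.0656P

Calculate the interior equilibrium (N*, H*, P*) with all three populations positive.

N* ≈ 220, H* ≈ 26.1, P* ≈ 62.4

From dP/dt = 0: 0.00251H* = 0.0656, so H* = 26.1.
From dN/dt = 0: 1.28(1 - N*/418) = 0.0232·26.1, giving N* = 418·(1 - 0.474) = 220.
From dH/dt = 0: 0.00947·220 - 0.0934 = 0.0319P*, so P* = 1.99/0.0319 = 62.4.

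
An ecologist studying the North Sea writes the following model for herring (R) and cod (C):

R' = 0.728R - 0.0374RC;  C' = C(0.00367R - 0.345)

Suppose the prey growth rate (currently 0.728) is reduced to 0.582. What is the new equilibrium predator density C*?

At the interior fixed point, setting dR/dt = 0 with R > 0 fixes C* = (prey growth rate)/(RC coefficient) — independent of the other coefficients.
With the change, C* = 0.582/0.0374 = 15.6; it falls from 19.5.

C* ≈ 15.6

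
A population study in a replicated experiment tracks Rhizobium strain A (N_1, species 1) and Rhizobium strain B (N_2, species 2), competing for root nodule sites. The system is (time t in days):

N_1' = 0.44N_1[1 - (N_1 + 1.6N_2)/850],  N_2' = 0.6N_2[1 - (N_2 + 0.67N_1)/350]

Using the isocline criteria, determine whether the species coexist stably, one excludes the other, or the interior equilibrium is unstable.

species 1 excludes species 2

Compare the nullcline intercepts: K1/α12 = 850/1.6 = 531 > K2 = 350; K2/α21 = 350/0.67 = 522 < K1 = 850.
Since the inequalities point opposite ways, species 1 can invade but species 2 cannot.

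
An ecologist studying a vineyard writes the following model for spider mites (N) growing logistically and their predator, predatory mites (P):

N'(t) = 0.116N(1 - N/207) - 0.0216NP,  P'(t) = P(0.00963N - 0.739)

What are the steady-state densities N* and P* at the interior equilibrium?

From dP/dt = 0 with P > 0: 0.00963N* = 0.739, so N* = 76.7.
Substitute into dN/dt = 0: 0.116(1 - 76.7/207) = 0.0216P*.
The bracket is 0.629, giving P* = 0.073/0.0216 = 3.38.

N* ≈ 76.7, P* ≈ 3.38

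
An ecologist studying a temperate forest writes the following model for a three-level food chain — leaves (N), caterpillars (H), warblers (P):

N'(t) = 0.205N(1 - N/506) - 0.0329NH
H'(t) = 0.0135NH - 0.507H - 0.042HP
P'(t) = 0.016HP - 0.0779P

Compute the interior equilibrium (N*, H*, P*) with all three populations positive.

N* ≈ 111, H* ≈ 4.87, P* ≈ 23.5

From dP/dt = 0: 0.016H* = 0.0779, so H* = 4.87.
From dN/dt = 0: 0.205(1 - N*/506) = 0.0329·4.87, giving N* = 506·(1 - 0.781) = 111.
From dH/dt = 0: 0.0135·111 - 0.507 = 0.042P*, so P* = 0.986/0.042 = 23.5.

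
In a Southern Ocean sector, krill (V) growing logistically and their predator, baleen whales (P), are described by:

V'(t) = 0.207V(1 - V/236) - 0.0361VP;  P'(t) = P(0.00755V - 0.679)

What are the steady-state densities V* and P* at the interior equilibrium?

V* ≈ 89.9, P* ≈ 3.55

From dP/dt = 0 with P > 0: 0.00755V* = 0.679, so V* = 89.9.
Substitute into dV/dt = 0: 0.207(1 - 89.9/236) = 0.0361P*.
The bracket is 0.619, giving P* = 0.128/0.0361 = 3.55.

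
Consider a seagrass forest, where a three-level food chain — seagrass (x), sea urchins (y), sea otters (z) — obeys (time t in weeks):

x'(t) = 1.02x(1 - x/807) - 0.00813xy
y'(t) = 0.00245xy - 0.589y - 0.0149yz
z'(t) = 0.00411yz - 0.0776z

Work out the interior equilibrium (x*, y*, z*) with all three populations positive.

x* ≈ 686, y* ≈ 18.9, z* ≈ 73.2

From dz/dt = 0: 0.00411y* = 0.0776, so y* = 18.9.
From dx/dt = 0: 1.02(1 - x*/807) = 0.00813·18.9, giving x* = 807·(1 - 0.15) = 686.
From dy/dt = 0: 0.00245·686 - 0.589 = 0.0149z*, so z* = 1.09/0.0149 = 73.2.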